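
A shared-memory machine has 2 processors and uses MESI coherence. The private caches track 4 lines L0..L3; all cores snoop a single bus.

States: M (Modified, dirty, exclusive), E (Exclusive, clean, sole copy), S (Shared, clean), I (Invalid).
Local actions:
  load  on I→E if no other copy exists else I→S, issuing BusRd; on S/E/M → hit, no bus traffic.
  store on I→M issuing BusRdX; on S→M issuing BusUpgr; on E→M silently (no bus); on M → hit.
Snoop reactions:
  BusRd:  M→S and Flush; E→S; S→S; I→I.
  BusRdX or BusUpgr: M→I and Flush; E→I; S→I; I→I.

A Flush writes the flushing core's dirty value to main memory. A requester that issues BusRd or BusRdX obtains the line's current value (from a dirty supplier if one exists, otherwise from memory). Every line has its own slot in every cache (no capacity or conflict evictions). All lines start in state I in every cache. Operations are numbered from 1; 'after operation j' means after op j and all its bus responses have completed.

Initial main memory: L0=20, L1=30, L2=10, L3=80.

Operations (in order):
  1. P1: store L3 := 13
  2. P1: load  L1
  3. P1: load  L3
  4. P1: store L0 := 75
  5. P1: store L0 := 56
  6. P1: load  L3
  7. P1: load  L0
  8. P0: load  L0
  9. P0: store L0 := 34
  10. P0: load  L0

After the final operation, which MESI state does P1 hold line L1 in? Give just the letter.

  op1 P1: store L3 := 13 → I/M on L3; bus BusRdX; mem=80
  op2 P1: load  L1 → I/E on L1; bus BusRd; mem=30
  op3 P1: load  L3 → I/M on L3; bus (none); mem=80
  op4 P1: store L0 := 75 → I/M on L0; bus BusRdX; mem=20
  op5 P1: store L0 := 56 → I/M on L0; bus (none); mem=20
  op6 P1: load  L3 → I/M on L3; bus (none); mem=80
  op7 P1: load  L0 → I/M on L0; bus (none); mem=20
  op8 P0: load  L0 → S/S on L0; bus BusRd Flush; mem=56
  op9 P0: store L0 := 34 → M/I on L0; bus BusUpgr; mem=56
  op10 P0: load  L0 → M/I on L0; bus (none); mem=56

state = E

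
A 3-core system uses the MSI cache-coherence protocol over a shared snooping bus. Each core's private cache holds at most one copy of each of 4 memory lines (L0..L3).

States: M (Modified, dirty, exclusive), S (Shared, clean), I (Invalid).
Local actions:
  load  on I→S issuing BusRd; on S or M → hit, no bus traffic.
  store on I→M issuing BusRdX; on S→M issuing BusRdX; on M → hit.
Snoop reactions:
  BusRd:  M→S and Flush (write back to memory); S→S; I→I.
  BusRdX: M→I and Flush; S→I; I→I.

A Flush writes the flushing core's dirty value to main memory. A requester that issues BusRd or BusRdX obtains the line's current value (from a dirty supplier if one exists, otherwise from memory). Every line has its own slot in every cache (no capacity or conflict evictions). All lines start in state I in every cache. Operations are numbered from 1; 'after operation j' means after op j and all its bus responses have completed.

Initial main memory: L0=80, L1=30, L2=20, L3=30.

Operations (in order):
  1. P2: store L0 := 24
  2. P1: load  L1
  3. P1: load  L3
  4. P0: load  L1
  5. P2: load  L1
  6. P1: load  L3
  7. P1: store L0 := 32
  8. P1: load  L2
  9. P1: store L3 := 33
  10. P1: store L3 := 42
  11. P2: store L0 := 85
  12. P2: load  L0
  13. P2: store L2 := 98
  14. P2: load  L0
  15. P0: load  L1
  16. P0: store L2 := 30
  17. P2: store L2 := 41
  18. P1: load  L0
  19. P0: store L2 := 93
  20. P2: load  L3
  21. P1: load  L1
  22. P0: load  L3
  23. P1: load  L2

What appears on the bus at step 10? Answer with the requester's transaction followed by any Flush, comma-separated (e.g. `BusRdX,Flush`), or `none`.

bus = none

[1] P2: store L0 := 24 | P0:I, P1:I, P2:M(24) | bus: BusRdX
[2] P1: load  L1 | P0:I, P1:S(30), P2:I | bus: BusRd
[3] P1: load  L3 | P0:I, P1:S(30), P2:I | bus: BusRd
[4] P0: load  L1 | P0:S(30), P1:S(30), P2:I | bus: BusRd
[5] P2: load  L1 | P0:S(30), P1:S(30), P2:S(30) | bus: BusRd
[6] P1: load  L3 | P0:I, P1:S(30), P2:I | bus: none
[7] P1: store L0 := 32 | P0:I, P1:M(32), P2:I | bus: BusRdX,Flush
[8] P1: load  L2 | P0:I, P1:S(20), P2:I | bus: BusRd
[9] P1: store L3 := 33 | P0:I, P1:M(33), P2:I | bus: BusRdX
[10] P1: store L3 := 42 | P0:I, P1:M(42), P2:I | bus: none
[11] P2: store L0 := 85 | P0:I, P1:I, P2:M(85) | bus: BusRdX,Flush
[12] P2: load  L0 | P0:I, P1:I, P2:M(85) | bus: none
[13] P2: store L2 := 98 | P0:I, P1:I, P2:M(98) | bus: BusRdX
[14] P2: load  L0 | P0:I, P1:I, P2:M(85) | bus: none
[15] P0: load  L1 | P0:S(30), P1:S(30), P2:S(30) | bus: none
[16] P0: store L2 := 30 | P0:M(30), P1:I, P2:I | bus: BusRdX,Flush
[17] P2: store L2 := 41 | P0:I, P1:I, P2:M(41) | bus: BusRdX,Flush
[18] P1: load  L0 | P0:I, P1:S(85), P2:S(85) | bus: BusRd,Flush
[19] P0: store L2 := 93 | P0:M(93), P1:I, P2:I | bus: BusRdX,Flush
[20] P2: load  L3 | P0:I, P1:S(42), P2:S(42) | bus: BusRd,Flush
[21] P1: load  L1 | P0:S(30), P1:S(30), P2:S(30) | bus: none
[22] P0: load  L3 | P0:S(42), P1:S(42), P2:S(42) | bus: BusRd
[23] P1: load  L2 | P0:S(93), P1:S(93), P2:I | bus: BusRd,Flush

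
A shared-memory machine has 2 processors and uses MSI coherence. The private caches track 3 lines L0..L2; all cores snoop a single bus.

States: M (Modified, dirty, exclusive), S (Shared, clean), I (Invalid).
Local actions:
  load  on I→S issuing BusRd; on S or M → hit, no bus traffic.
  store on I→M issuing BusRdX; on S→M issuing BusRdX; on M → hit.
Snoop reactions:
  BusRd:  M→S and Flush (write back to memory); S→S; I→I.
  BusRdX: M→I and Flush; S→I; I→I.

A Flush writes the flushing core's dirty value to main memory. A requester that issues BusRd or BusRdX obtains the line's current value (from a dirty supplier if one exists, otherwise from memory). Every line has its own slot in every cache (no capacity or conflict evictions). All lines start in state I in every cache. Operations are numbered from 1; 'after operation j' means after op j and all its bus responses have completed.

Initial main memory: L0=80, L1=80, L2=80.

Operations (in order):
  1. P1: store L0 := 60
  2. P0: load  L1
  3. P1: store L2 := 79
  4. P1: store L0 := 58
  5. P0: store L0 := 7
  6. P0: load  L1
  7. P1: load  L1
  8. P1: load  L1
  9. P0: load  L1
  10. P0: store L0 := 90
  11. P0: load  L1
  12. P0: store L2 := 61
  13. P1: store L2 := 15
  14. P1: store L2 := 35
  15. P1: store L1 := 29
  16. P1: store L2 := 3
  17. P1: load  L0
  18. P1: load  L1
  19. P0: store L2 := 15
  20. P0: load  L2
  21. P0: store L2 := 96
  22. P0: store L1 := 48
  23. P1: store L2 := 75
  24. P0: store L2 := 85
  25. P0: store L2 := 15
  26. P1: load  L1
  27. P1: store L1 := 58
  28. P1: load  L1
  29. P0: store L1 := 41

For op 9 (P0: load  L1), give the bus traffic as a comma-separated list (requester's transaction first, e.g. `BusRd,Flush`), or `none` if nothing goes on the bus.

[1] P1: store L0 := 60 | P0:I, P1:M(60) | bus: BusRdX
[2] P0: load  L1 | P0:S(80), P1:I | bus: BusRd
[3] P1: store L2 := 79 | P0:I, P1:M(79) | bus: BusRdX
[4] P1: store L0 := 58 | P0:I, P1:M(58) | bus: none
[5] P0: store L0 := 7 | P0:M(7), P1:I | bus: BusRdX,Flush
[6] P0: load  L1 | P0:S(80), P1:I | bus: none
[7] P1: load  L1 | P0:S(80), P1:S(80) | bus: BusRd
[8] P1: load  L1 | P0:S(80), P1:S(80) | bus: none
[9] P0: load  L1 | P0:S(80), P1:S(80) | bus: none
[10] P0: store L0 := 90 | P0:M(90), P1:I | bus: none
[11] P0: load  L1 | P0:S(80), P1:S(80) | bus: none
[12] P0: store L2 := 61 | P0:M(61), P1:I | bus: BusRdX,Flush
[13] P1: store L2 := 15 | P0:I, P1:M(15) | bus: BusRdX,Flush
[14] P1: store L2 := 35 | P0:I, P1:M(35) | bus: none
[15] P1: store L1 := 29 | P0:I, P1:M(29) | bus: BusRdX
[16] P1: store L2 := 3 | P0:I, P1:M(3) | bus: none
[17] P1: load  L0 | P0:S(90), P1:S(90) | bus: BusRd,Flush
[18] P1: load  L1 | P0:I, P1:M(29) | bus: none
[19] P0: store L2 := 15 | P0:M(15), P1:I | bus: BusRdX,Flush
[20] P0: load  L2 | P0:M(15), P1:I | bus: none
[21] P0: store L2 := 96 | P0:M(96), P1:I | bus: none
[22] P0: store L1 := 48 | P0:M(48), P1:I | bus: BusRdX,Flush
[23] P1: store L2 := 75 | P0:I, P1:M(75) | bus: BusRdX,Flush
[24] P0: store L2 := 85 | P0:M(85), P1:I | bus: BusRdX,Flush
[25] P0: store L2 := 15 | P0:M(15), P1:I | bus: none
[26] P1: load  L1 | P0:S(48), P1:S(48) | bus: BusRd,Flush
[27] P1: store L1 := 58 | P0:I, P1:M(58) | bus: BusRdX
[28] P1: load  L1 | P0:I, P1:M(58) | bus: none
[29] P0: store L1 := 41 | P0:M(41), P1:I | bus: BusRdX,Flush

bus = none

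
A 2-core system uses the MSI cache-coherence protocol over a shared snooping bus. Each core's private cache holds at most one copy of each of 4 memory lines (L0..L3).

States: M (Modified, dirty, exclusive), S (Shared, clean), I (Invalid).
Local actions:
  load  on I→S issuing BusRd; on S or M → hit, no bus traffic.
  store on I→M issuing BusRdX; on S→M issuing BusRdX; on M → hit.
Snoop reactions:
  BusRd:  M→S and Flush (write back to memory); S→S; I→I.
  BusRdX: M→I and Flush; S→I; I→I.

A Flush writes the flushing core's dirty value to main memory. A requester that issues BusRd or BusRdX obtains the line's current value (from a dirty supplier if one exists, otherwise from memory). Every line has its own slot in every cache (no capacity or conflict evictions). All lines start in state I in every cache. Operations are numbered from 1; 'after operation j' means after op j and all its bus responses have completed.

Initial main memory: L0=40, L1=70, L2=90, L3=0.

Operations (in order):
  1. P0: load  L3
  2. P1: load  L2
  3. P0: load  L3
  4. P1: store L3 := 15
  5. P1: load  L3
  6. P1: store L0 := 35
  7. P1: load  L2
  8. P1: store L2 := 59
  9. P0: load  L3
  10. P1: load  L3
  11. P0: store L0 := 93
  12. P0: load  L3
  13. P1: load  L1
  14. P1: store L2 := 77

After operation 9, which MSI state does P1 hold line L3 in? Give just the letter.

state = S

1. P0: load  L3  bus=[BusRd]  L3: P0=S P1=I  mem[L3]=0
2. P1: load  L2  bus=[BusRd]  L2: P0=I P1=S  mem[L2]=90
3. P0: load  L3  bus=[-]  L3: P0=S P1=I  mem[L3]=0
4. P1: store L3 := 15  bus=[BusRdX]  L3: P0=I P1=M  mem[L3]=0
5. P1: load  L3  bus=[-]  L3: P0=I P1=M  mem[L3]=0
6. P1: store L0 := 35  bus=[BusRdX]  L0: P0=I P1=M  mem[L0]=40
7. P1: load  L2  bus=[-]  L2: P0=I P1=S  mem[L2]=90
8. P1: store L2 := 59  bus=[BusRdX]  L2: P0=I P1=M  mem[L2]=90
9. P0: load  L3  bus=[BusRd,Flush]  L3: P0=S P1=S  mem[L3]=15
10. P1: load  L3  bus=[-]  L3: P0=S P1=S  mem[L3]=15
11. P0: store L0 := 93  bus=[BusRdX,Flush]  L0: P0=M P1=I  mem[L0]=35
12. P0: load  L3  bus=[-]  L3: P0=S P1=S  mem[L3]=15
13. P1: load  L1  bus=[BusRd]  L1: P0=I P1=S  mem[L1]=70
14. P1: store L2 := 77  bus=[-]  L2: P0=I P1=M  mem[L2]=90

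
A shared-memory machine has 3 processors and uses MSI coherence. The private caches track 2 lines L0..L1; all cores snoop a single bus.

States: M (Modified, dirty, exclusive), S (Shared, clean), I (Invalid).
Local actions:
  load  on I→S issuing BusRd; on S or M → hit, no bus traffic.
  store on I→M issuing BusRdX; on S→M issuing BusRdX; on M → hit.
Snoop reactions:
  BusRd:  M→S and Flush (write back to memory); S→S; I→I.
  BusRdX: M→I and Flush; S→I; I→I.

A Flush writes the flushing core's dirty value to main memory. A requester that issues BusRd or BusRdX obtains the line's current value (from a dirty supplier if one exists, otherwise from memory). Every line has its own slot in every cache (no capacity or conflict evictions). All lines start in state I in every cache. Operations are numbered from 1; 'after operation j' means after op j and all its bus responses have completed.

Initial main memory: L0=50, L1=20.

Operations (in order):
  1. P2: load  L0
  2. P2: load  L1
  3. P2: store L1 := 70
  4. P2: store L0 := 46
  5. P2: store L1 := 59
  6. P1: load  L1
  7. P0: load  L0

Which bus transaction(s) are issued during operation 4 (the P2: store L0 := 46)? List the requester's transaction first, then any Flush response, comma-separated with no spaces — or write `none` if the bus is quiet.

  op1 P2: load  L0 → I/I/S on L0; bus BusRd; mem=50
  op2 P2: load  L1 → I/I/S on L1; bus BusRd; mem=20
  op3 P2: store L1 := 70 → I/I/M on L1; bus BusRdX; mem=20
  op4 P2: store L0 := 46 → I/I/M on L0; bus BusRdX; mem=50
  op5 P2: store L1 := 59 → I/I/M on L1; bus (none); mem=20
  op6 P1: load  L1 → I/S/S on L1; bus BusRd Flush; mem=59
  op7 P0: load  L0 → S/I/S on L0; bus BusRd Flush; mem=46

bus = BusRdX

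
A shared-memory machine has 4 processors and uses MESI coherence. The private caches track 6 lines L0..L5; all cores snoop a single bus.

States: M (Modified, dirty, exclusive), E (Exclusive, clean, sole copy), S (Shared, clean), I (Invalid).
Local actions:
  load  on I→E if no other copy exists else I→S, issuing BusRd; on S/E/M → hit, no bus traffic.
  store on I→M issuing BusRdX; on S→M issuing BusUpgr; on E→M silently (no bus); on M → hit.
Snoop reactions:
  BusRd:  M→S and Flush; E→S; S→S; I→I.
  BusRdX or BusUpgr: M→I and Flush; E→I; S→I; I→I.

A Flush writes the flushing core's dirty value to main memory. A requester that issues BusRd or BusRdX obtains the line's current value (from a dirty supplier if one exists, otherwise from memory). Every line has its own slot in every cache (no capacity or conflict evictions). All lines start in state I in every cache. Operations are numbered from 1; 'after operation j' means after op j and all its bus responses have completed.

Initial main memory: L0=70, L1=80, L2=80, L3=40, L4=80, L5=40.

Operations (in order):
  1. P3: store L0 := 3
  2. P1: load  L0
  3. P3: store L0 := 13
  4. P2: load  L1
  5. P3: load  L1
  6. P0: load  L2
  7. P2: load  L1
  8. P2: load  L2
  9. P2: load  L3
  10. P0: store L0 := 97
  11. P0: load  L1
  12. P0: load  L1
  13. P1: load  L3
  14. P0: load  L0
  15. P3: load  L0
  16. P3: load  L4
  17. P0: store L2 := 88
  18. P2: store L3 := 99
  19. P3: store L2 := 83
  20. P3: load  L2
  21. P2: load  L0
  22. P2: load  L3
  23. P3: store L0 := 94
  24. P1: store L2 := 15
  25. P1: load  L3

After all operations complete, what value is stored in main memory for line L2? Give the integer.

[1] P3: store L0 := 3 | P0:I, P1:I, P2:I, P3:M(3) | bus: BusRdX
[2] P1: load  L0 | P0:I, P1:S(3), P2:I, P3:S(3) | bus: BusRd,Flush
[3] P3: store L0 := 13 | P0:I, P1:I, P2:I, P3:M(13) | bus: BusUpgr
[4] P2: load  L1 | P0:I, P1:I, P2:E(80), P3:I | bus: BusRd
[5] P3: load  L1 | P0:I, P1:I, P2:S(80), P3:S(80) | bus: BusRd
[6] P0: load  L2 | P0:E(80), P1:I, P2:I, P3:I | bus: BusRd
[7] P2: load  L1 | P0:I, P1:I, P2:S(80), P3:S(80) | bus: none
[8] P2: load  L2 | P0:S(80), P1:I, P2:S(80), P3:I | bus: BusRd
[9] P2: load  L3 | P0:I, P1:I, P2:E(40), P3:I | bus: BusRd
[10] P0: store L0 := 97 | P0:M(97), P1:I, P2:I, P3:I | bus: BusRdX,Flush
[11] P0: load  L1 | P0:S(80), P1:I, P2:S(80), P3:S(80) | bus: BusRd
[12] P0: load  L1 | P0:S(80), P1:I, P2:S(80), P3:S(80) | bus: none
[13] P1: load  L3 | P0:I, P1:S(40), P2:S(40), P3:I | bus: BusRd
[14] P0: load  L0 | P0:M(97), P1:I, P2:I, P3:I | bus: none
[15] P3: load  L0 | P0:S(97), P1:I, P2:I, P3:S(97) | bus: BusRd,Flush
[16] P3: load  L4 | P0:I, P1:I, P2:I, P3:E(80) | bus: BusRd
[17] P0: store L2 := 88 | P0:M(88), P1:I, P2:I, P3:I | bus: BusUpgr
[18] P2: store L3 := 99 | P0:I, P1:I, P2:M(99), P3:I | bus: BusUpgr
[19] P3: store L2 := 83 | P0:I, P1:I, P2:I, P3:M(83) | bus: BusRdX,Flush
[20] P3: load  L2 | P0:I, P1:I, P2:I, P3:M(83) | bus: none
[21] P2: load  L0 | P0:S(97), P1:I, P2:S(97), P3:S(97) | bus: BusRd
[22] P2: load  L3 | P0:I, P1:I, P2:M(99), P3:I | bus: none
[23] P3: store L0 := 94 | P0:I, P1:I, P2:I, P3:M(94) | bus: BusUpgr
[24] P1: store L2 := 15 | P0:I, P1:M(15), P2:I, P3:I | bus: BusRdX,Flush
[25] P1: load  L3 | P0:I, P1:S(99), P2:S(99), P3:I | bus: BusRd,Flush

memory[L2] = 83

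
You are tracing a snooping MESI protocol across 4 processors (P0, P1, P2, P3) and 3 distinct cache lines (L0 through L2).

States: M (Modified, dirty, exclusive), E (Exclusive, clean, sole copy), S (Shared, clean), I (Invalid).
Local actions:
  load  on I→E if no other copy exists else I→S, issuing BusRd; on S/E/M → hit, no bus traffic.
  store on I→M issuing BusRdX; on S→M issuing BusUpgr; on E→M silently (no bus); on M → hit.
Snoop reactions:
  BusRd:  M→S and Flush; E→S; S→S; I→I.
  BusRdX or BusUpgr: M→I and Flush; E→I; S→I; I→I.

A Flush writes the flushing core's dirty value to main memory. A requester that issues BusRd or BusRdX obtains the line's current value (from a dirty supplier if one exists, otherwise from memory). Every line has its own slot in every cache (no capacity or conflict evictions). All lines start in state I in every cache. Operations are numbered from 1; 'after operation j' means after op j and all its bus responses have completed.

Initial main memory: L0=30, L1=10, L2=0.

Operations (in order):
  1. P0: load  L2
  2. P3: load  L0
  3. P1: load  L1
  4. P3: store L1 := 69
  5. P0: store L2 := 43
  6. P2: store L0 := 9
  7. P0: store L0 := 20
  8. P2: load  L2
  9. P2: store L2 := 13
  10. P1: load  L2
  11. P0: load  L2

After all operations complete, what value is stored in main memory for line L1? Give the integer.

1. P0: load  L2  bus=[BusRd]  L2: P0=E P1=I P2=I P3=I  mem[L2]=0
2. P3: load  L0  bus=[BusRd]  L0: P0=I P1=I P2=I P3=E  mem[L0]=30
3. P1: load  L1  bus=[BusRd]  L1: P0=I P1=E P2=I P3=I  mem[L1]=10
4. P3: store L1 := 69  bus=[BusRdX]  L1: P0=I P1=I P2=I P3=M  mem[L1]=10
5. P0: store L2 := 43  bus=[-]  L2: P0=M P1=I P2=I P3=I  mem[L2]=0
6. P2: store L0 := 9  bus=[BusRdX]  L0: P0=I P1=I P2=M P3=I  mem[L0]=30
7. P0: store L0 := 20  bus=[BusRdX,Flush]  L0: P0=M P1=I P2=I P3=I  mem[L0]=9
8. P2: load  L2  bus=[BusRd,Flush]  L2: P0=S P1=I P2=S P3=I  mem[L2]=43
9. P2: store L2 := 13  bus=[BusUpgr]  L2: P0=I P1=I P2=M P3=I  mem[L2]=43
10. P1: load  L2  bus=[BusRd,Flush]  L2: P0=I P1=S P2=S P3=I  mem[L2]=13
11. P0: load  L2  bus=[BusRd]  L2: P0=S P1=S P2=S P3=I  mem[L2]=13

memory[L1] = 10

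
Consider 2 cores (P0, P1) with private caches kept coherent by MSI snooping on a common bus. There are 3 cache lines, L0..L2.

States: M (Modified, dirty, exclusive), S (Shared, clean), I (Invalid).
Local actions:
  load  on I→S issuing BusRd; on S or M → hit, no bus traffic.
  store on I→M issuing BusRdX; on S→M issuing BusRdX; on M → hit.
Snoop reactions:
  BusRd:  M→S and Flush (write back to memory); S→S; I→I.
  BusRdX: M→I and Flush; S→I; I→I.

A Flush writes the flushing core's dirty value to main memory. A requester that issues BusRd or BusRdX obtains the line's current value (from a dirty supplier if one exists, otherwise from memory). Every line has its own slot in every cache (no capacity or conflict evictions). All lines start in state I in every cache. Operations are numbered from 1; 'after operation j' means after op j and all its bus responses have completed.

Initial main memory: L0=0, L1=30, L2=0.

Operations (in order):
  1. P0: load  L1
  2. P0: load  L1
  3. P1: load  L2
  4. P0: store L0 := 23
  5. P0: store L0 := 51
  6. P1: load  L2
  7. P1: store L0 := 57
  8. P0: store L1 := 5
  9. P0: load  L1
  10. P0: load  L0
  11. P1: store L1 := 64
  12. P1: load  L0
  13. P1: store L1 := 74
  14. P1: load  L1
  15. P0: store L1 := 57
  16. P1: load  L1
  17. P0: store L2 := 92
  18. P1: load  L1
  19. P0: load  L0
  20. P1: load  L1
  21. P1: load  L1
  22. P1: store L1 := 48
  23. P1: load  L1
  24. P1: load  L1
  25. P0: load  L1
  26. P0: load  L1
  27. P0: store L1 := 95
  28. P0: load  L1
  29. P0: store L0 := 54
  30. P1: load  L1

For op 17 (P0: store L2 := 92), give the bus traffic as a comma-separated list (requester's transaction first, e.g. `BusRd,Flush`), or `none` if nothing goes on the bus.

step 1: P0: load  L1  ⟶  SI  (L1)  txn=BusRd  M[L1]=30
step 2: P0: load  L1  ⟶  SI  (L1)  txn=∅  M[L1]=30
step 3: P1: load  L2  ⟶  IS  (L2)  txn=BusRd  M[L2]=0
step 4: P0: store L0 := 23  ⟶  MI  (L0)  txn=BusRdX  M[L0]=0
step 5: P0: store L0 := 51  ⟶  MI  (L0)  txn=∅  M[L0]=0
step 6: P1: load  L2  ⟶  IS  (L2)  txn=∅  M[L2]=0
step 7: P1: store L0 := 57  ⟶  IM  (L0)  txn=BusRdX+Flush  M[L0]=51
step 8: P0: store L1 := 5  ⟶  MI  (L1)  txn=BusRdX  M[L1]=30
step 9: P0: load  L1  ⟶  MI  (L1)  txn=∅  M[L1]=30
step 10: P0: load  L0  ⟶  SS  (L0)  txn=BusRd+Flush  M[L0]=57
step 11: P1: store L1 := 64  ⟶  IM  (L1)  txn=BusRdX+Flush  M[L1]=5
step 12: P1: load  L0  ⟶  SS  (L0)  txn=∅  M[L0]=57
step 13: P1: store L1 := 74  ⟶  IM  (L1)  txn=∅  M[L1]=5
step 14: P1: load  L1  ⟶  IM  (L1)  txn=∅  M[L1]=5
step 15: P0: store L1 := 57  ⟶  MI  (L1)  txn=BusRdX+Flush  M[L1]=74
step 16: P1: load  L1  ⟶  SS  (L1)  txn=BusRd+Flush  M[L1]=57
step 17: P0: store L2 := 92  ⟶  MI  (L2)  txn=BusRdX  M[L2]=0
step 18: P1: load  L1  ⟶  SS  (L1)  txn=∅  M[L1]=57
step 19: P0: load  L0  ⟶  SS  (L0)  txn=∅  M[L0]=57
step 20: P1: load  L1  ⟶  SS  (L1)  txn=∅  M[L1]=57
step 21: P1: load  L1  ⟶  SS  (L1)  txn=∅  M[L1]=57
step 22: P1: store L1 := 48  ⟶  IM  (L1)  txn=BusRdX  M[L1]=57
step 23: P1: load  L1  ⟶  IM  (L1)  txn=∅  M[L1]=57
step 24: P1: load  L1  ⟶  IM  (L1)  txn=∅  M[L1]=57
step 25: P0: load  L1  ⟶  SS  (L1)  txn=BusRd+Flush  M[L1]=48
step 26: P0: load  L1  ⟶  SS  (L1)  txn=∅  M[L1]=48
step 27: P0: store L1 := 95  ⟶  MI  (L1)  txn=BusRdX  M[L1]=48
step 28: P0: load  L1  ⟶  MI  (L1)  txn=∅  M[L1]=48
step 29: P0: store L0 := 54  ⟶  MI  (L0)  txn=BusRdX  M[L0]=57
step 30: P1: load  L1  ⟶  SS  (L1)  txn=BusRd+Flush  M[L1]=95

bus = BusRdX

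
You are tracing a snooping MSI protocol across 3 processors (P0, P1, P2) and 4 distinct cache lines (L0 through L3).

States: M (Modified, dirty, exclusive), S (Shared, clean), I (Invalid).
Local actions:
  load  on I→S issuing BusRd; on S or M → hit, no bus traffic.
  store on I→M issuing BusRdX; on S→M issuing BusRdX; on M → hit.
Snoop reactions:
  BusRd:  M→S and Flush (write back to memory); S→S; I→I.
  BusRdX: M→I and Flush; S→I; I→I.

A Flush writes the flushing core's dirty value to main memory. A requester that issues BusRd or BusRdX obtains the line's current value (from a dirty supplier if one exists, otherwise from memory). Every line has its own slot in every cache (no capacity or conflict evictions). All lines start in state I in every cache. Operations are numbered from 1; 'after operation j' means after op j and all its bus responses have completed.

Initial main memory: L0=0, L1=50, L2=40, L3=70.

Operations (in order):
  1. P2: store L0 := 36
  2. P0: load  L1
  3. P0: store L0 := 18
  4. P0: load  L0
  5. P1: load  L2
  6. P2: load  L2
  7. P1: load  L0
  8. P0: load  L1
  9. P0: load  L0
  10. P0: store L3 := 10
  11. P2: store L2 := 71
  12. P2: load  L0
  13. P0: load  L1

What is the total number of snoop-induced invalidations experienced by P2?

  op1 P2: store L0 := 36 → I/I/M on L0; bus BusRdX; mem=0
  op2 P0: load  L1 → S/I/I on L1; bus BusRd; mem=50
  op3 P0: store L0 := 18 → M/I/I on L0; bus BusRdX Flush; mem=36
  op4 P0: load  L0 → M/I/I on L0; bus (none); mem=36
  op5 P1: load  L2 → I/S/I on L2; bus BusRd; mem=40
  op6 P2: load  L2 → I/S/S on L2; bus BusRd; mem=40
  op7 P1: load  L0 → S/S/I on L0; bus BusRd Flush; mem=18
  op8 P0: load  L1 → S/I/I on L1; bus (none); mem=50
  op9 P0: load  L0 → S/S/I on L0; bus (none); mem=18
  op10 P0: store L3 := 10 → M/I/I on L3; bus BusRdX; mem=70
  op11 P2: store L2 := 71 → I/I/M on L2; bus BusRdX; mem=40
  op12 P2: load  L0 → S/S/S on L0; bus BusRd; mem=18
  op13 P0: load  L1 → S/I/I on L1; bus (none); mem=50

invalidations = 1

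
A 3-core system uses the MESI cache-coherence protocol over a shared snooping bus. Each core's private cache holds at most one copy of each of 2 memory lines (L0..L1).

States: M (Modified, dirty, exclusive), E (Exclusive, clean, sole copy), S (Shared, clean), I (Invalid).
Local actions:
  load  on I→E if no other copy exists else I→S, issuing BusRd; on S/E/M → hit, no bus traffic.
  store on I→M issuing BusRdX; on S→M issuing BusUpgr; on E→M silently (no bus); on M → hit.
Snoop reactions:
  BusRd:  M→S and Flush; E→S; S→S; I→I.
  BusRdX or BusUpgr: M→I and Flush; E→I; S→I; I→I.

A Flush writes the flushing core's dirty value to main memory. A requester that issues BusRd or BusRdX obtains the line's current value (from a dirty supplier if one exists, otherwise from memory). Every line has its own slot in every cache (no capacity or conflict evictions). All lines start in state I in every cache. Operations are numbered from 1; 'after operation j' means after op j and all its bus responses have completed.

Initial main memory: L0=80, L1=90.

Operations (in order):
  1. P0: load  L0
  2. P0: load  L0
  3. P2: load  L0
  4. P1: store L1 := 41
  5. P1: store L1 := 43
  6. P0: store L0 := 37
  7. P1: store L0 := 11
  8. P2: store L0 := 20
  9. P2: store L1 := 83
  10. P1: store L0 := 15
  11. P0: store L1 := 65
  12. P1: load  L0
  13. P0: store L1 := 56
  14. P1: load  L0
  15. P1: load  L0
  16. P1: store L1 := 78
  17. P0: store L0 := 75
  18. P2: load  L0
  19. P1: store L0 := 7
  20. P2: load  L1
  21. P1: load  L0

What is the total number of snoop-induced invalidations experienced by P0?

1. P0: load  L0  bus=[BusRd]  L0: P0=E P1=I P2=I  mem[L0]=80
2. P0: load  L0  bus=[-]  L0: P0=E P1=I P2=I  mem[L0]=80
3. P2: load  L0  bus=[BusRd]  L0: P0=S P1=I P2=S  mem[L0]=80
4. P1: store L1 := 41  bus=[BusRdX]  L1: P0=I P1=M P2=I  mem[L1]=90
5. P1: store L1 := 43  bus=[-]  L1: P0=I P1=M P2=I  mem[L1]=90
6. P0: store L0 := 37  bus=[BusUpgr]  L0: P0=M P1=I P2=I  mem[L0]=80
7. P1: store L0 := 11  bus=[BusRdX,Flush]  L0: P0=I P1=M P2=I  mem[L0]=37
8. P2: store L0 := 20  bus=[BusRdX,Flush]  L0: P0=I P1=I P2=M  mem[L0]=11
9. P2: store L1 := 83  bus=[BusRdX,Flush]  L1: P0=I P1=I P2=M  mem[L1]=43
10. P1: store L0 := 15  bus=[BusRdX,Flush]  L0: P0=I P1=M P2=I  mem[L0]=20
11. P0: store L1 := 65  bus=[BusRdX,Flush]  L1: P0=M P1=I P2=I  mem[L1]=83
12. P1: load  L0  bus=[-]  L0: P0=I P1=M P2=I  mem[L0]=20
13. P0: store L1 := 56  bus=[-]  L1: P0=M P1=I P2=I  mem[L1]=83
14. P1: load  L0  bus=[-]  L0: P0=I P1=M P2=I  mem[L0]=20
15. P1: load  L0  bus=[-]  L0: P0=I P1=M P2=I  mem[L0]=20
16. P1: store L1 := 78  bus=[BusRdX,Flush]  L1: P0=I P1=M P2=I  mem[L1]=56
17. P0: store L0 := 75  bus=[BusRdX,Flush]  L0: P0=M P1=I P2=I  mem[L0]=15
18. P2: load  L0  bus=[BusRd,Flush]  L0: P0=S P1=I P2=S  mem[L0]=75
19. P1: store L0 := 7  bus=[BusRdX]  L0: P0=I P1=M P2=I  mem[L0]=75
20. P2: load  L1  bus=[BusRd,Flush]  L1: P0=I P1=S P2=S  mem[L1]=78
21. P1: load  L0  bus=[-]  L0: P0=I P1=M P2=I  mem[L0]=75

invalidations = 3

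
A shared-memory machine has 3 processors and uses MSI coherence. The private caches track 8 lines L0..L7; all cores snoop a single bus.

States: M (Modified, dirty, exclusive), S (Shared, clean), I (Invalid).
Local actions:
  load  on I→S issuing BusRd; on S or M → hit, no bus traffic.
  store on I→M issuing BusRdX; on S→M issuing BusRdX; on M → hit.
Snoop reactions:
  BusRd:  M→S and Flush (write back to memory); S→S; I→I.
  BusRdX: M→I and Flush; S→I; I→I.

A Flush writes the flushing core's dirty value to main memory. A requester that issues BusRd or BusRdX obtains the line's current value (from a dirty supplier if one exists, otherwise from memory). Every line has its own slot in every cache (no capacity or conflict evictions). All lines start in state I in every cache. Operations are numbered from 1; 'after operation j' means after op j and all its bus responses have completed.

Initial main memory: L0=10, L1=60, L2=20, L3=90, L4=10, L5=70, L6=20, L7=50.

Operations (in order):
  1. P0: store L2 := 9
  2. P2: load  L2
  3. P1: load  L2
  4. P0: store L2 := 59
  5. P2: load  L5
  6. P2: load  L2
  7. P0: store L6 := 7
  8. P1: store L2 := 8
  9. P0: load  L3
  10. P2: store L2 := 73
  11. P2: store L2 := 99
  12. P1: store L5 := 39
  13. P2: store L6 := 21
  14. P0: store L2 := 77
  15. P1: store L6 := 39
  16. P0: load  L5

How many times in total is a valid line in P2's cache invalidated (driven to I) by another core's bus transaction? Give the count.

1. P0: store L2 := 9  bus=[BusRdX]  L2: P0=M P1=I P2=I  mem[L2]=20
2. P2: load  L2  bus=[BusRd,Flush]  L2: P0=S P1=I P2=S  mem[L2]=9
3. P1: load  L2  bus=[BusRd]  L2: P0=S P1=S P2=S  mem[L2]=9
4. P0: store L2 := 59  bus=[BusRdX]  L2: P0=M P1=I P2=I  mem[L2]=9
5. P2: load  L5  bus=[BusRd]  L5: P0=I P1=I P2=S  mem[L5]=70
6. P2: load  L2  bus=[BusRd,Flush]  L2: P0=S P1=I P2=S  mem[L2]=59
7. P0: store L6 := 7  bus=[BusRdX]  L6: P0=M P1=I P2=I  mem[L6]=20
8. P1: store L2 := 8  bus=[BusRdX]  L2: P0=I P1=M P2=I  mem[L2]=59
9. P0: load  L3  bus=[BusRd]  L3: P0=S P1=I P2=I  mem[L3]=90
10. P2: store L2 := 73  bus=[BusRdX,Flush]  L2: P0=I P1=I P2=M  mem[L2]=8
11. P2: store L2 := 99  bus=[-]  L2: P0=I P1=I P2=M  mem[L2]=8
12. P1: store L5 := 39  bus=[BusRdX]  L5: P0=I P1=M P2=I  mem[L5]=70
13. P2: store L6 := 21  bus=[BusRdX,Flush]  L6: P0=I P1=I P2=M  mem[L6]=7
14. P0: store L2 := 77  bus=[BusRdX,Flush]  L2: P0=M P1=I P2=I  mem[L2]=99
15. P1: store L6 := 39  bus=[BusRdX,Flush]  L6: P0=I P1=M P2=I  mem[L6]=21
16. P0: load  L5  bus=[BusRd,Flush]  L5: P0=S P1=S P2=I  mem[L5]=39

invalidations = 5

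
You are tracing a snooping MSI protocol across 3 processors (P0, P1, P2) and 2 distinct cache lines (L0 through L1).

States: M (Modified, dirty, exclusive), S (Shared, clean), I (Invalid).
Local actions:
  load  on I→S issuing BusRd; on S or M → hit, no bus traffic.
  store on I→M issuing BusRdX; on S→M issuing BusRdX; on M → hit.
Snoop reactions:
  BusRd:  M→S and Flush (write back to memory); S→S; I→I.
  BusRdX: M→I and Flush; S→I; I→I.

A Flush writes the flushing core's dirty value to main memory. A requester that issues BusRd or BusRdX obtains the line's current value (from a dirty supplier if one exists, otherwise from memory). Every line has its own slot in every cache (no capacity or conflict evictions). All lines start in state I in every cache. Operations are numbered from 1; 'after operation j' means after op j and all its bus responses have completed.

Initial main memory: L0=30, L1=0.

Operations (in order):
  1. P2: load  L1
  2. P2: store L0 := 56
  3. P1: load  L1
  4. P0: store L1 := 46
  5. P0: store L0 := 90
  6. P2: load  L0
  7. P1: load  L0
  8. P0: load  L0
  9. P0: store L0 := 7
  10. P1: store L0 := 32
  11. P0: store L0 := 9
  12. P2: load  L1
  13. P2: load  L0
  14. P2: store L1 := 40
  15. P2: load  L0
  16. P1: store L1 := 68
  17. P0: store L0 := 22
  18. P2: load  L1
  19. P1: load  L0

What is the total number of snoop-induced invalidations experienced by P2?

step 1: P2: load  L1  ⟶  IIS  (L1)  txn=BusRd  M[L1]=0
step 2: P2: store L0 := 56  ⟶  IIM  (L0)  txn=BusRdX  M[L0]=30
step 3: P1: load  L1  ⟶  ISS  (L1)  txn=BusRd  M[L1]=0
step 4: P0: store L1 := 46  ⟶  MII  (L1)  txn=BusRdX  M[L1]=0
step 5: P0: store L0 := 90  ⟶  MII  (L0)  txn=BusRdX+Flush  M[L0]=56
step 6: P2: load  L0  ⟶  SIS  (L0)  txn=BusRd+Flush  M[L0]=90
step 7: P1: load  L0  ⟶  SSS  (L0)  txn=BusRd  M[L0]=90
step 8: P0: load  L0  ⟶  SSS  (L0)  txn=∅  M[L0]=90
step 9: P0: store L0 := 7  ⟶  MII  (L0)  txn=BusRdX  M[L0]=90
step 10: P1: store L0 := 32  ⟶  IMI  (L0)  txn=BusRdX+Flush  M[L0]=7
step 11: P0: store L0 := 9  ⟶  MII  (L0)  txn=BusRdX+Flush  M[L0]=32
step 12: P2: load  L1  ⟶  SIS  (L1)  txn=BusRd+Flush  M[L1]=46
step 13: P2: load  L0  ⟶  SIS  (L0)  txn=BusRd+Flush  M[L0]=9
step 14: P2: store L1 := 40  ⟶  IIM  (L1)  txn=BusRdX  M[L1]=46
step 15: P2: load  L0  ⟶  SIS  (L0)  txn=∅  M[L0]=9
step 16: P1: store L1 := 68  ⟶  IMI  (L1)  txn=BusRdX+Flush  M[L1]=40
step 17: P0: store L0 := 22  ⟶  MII  (L0)  txn=BusRdX  M[L0]=9
step 18: P2: load  L1  ⟶  ISS  (L1)  txn=BusRd+Flush  M[L1]=68
step 19: P1: load  L0  ⟶  SSI  (L0)  txn=BusRd+Flush  M[L0]=22

invalidations = 5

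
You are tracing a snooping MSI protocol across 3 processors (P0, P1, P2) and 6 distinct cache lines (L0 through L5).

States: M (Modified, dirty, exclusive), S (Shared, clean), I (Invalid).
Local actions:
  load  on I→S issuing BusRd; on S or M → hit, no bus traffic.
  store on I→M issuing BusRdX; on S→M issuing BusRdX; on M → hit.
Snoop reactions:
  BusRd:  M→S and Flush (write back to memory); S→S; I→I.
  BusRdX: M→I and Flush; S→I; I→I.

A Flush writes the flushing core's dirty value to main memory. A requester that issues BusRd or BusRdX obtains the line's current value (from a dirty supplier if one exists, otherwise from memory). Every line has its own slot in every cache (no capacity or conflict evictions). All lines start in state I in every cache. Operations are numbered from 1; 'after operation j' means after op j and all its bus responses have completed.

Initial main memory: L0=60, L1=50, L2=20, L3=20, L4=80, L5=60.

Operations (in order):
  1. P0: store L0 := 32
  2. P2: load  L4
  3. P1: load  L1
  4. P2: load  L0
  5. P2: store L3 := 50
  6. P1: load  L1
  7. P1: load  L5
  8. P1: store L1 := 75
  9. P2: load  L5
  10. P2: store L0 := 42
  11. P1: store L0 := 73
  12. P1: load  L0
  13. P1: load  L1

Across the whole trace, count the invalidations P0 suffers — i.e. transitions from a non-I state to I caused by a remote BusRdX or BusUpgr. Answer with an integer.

invalidations = 1

1. P0: store L0 := 32  bus=[BusRdX]  L0: P0=M P1=I P2=I  mem[L0]=60
2. P2: load  L4  bus=[BusRd]  L4: P0=I P1=I P2=S  mem[L4]=80
3. P1: load  L1  bus=[BusRd]  L1: P0=I P1=S P2=I  mem[L1]=50
4. P2: load  L0  bus=[BusRd,Flush]  L0: P0=S P1=I P2=S  mem[L0]=32
5. P2: store L3 := 50  bus=[BusRdX]  L3: P0=I P1=I P2=M  mem[L3]=20
6. P1: load  L1  bus=[-]  L1: P0=I P1=S P2=I  mem[L1]=50
7. P1: load  L5  bus=[BusRd]  L5: P0=I P1=S P2=I  mem[L5]=60
8. P1: store L1 := 75  bus=[BusRdX]  L1: P0=I P1=M P2=I  mem[L1]=50
9. P2: load  L5  bus=[BusRd]  L5: P0=I P1=S P2=S  mem[L5]=60
10. P2: store L0 := 42  bus=[BusRdX]  L0: P0=I P1=I P2=M  mem[L0]=32
11. P1: store L0 := 73  bus=[BusRdX,Flush]  L0: P0=I P1=M P2=I  mem[L0]=42
12. P1: load  L0  bus=[-]  L0: P0=I P1=M P2=I  mem[L0]=42
13. P1: load  L1  bus=[-]  L1: P0=I P1=M P2=I  mem[L1]=50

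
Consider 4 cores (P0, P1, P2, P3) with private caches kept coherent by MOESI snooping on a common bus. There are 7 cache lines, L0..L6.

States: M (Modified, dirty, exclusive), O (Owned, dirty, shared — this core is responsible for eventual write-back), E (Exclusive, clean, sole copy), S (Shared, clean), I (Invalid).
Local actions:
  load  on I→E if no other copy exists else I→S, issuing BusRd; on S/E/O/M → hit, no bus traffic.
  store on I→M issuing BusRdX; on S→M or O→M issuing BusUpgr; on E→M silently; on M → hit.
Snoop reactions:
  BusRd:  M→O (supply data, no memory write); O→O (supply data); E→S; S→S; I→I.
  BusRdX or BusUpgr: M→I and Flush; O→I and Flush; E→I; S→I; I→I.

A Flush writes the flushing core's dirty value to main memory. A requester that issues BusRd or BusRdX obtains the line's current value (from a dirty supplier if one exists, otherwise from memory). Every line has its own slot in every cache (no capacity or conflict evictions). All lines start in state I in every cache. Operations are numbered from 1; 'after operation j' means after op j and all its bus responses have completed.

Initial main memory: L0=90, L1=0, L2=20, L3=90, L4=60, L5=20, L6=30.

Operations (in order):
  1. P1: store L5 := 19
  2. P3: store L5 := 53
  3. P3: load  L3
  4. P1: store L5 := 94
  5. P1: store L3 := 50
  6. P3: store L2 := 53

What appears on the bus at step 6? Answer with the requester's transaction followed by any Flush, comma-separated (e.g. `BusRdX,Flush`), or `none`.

  op1 P1: store L5 := 19 → I/M/I/I on L5; bus BusRdX; mem=20
  op2 P3: store L5 := 53 → I/I/I/M on L5; bus BusRdX Flush; mem=19
  op3 P3: load  L3 → I/I/I/E on L3; bus BusRd; mem=90
  op4 P1: store L5 := 94 → I/M/I/I on L5; bus BusRdX Flush; mem=53
  op5 P1: store L3 := 50 → I/M/I/I on L3; bus BusRdX; mem=90
  op6 P3: store L2 := 53 → I/I/I/M on L2; bus BusRdX; mem=20

bus = BusRdX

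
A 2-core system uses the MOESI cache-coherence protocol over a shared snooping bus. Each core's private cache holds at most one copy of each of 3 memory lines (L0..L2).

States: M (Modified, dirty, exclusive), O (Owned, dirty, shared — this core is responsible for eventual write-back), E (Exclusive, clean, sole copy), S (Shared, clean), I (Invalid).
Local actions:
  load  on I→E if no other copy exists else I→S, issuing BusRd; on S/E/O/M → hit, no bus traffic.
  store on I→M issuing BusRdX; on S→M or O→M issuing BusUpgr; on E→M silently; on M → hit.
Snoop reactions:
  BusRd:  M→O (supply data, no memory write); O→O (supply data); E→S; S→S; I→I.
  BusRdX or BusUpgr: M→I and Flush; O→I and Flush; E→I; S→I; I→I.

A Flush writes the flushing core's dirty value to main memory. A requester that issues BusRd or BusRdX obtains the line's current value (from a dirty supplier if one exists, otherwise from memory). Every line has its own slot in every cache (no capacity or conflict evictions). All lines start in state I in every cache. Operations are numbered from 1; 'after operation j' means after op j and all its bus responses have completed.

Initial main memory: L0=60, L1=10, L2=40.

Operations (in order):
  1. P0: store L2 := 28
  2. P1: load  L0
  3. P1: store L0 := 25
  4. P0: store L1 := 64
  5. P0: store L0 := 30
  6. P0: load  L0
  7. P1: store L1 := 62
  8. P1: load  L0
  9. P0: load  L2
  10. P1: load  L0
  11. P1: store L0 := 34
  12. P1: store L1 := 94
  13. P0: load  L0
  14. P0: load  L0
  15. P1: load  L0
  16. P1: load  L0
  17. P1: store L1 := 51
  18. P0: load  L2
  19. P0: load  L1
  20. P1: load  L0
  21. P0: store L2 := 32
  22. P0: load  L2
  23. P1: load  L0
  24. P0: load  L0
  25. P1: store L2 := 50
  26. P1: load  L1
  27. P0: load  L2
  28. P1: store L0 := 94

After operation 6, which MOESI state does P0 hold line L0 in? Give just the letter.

state = M

  op1 P0: store L2 := 28 → M/I on L2; bus BusRdX; mem=40
  op2 P1: load  L0 → I/E on L0; bus BusRd; mem=60
  op3 P1: store L0 := 25 → I/M on L0; bus (none); mem=60
  op4 P0: store L1 := 64 → M/I on L1; bus BusRdX; mem=10
  op5 P0: store L0 := 30 → M/I on L0; bus BusRdX Flush; mem=25
  op6 P0: load  L0 → M/I on L0; bus (none); mem=25
  op7 P1: store L1 := 62 → I/M on L1; bus BusRdX Flush; mem=64
  op8 P1: load  L0 → O/S on L0; bus BusRd; mem=25
  op9 P0: load  L2 → M/I on L2; bus (none); mem=40
  op10 P1: load  L0 → O/S on L0; bus (none); mem=25
  op11 P1: store L0 := 34 → I/M on L0; bus BusUpgr Flush; mem=30
  op12 P1: store L1 := 94 → I/M on L1; bus (none); mem=64
  op13 P0: load  L0 → S/O on L0; bus BusRd; mem=30
  op14 P0: load  L0 → S/O on L0; bus (none); mem=30
  op15 P1: load  L0 → S/O on L0; bus (none); mem=30
  op16 P1: load  L0 → S/O on L0; bus (none); mem=30
  op17 P1: store L1 := 51 → I/M on L1; bus (none); mem=64
  op18 P0: load  L2 → M/I on L2; bus (none); mem=40
  op19 P0: load  L1 → S/O on L1; bus BusRd; mem=64
  op20 P1: load  L0 → S/O on L0; bus (none); mem=30
  op21 P0: store L2 := 32 → M/I on L2; bus (none); mem=40
  op22 P0: load  L2 → M/I on L2; bus (none); mem=40
  op23 P1: load  L0 → S/O on L0; bus (none); mem=30
  op24 P0: load  L0 → S/O on L0; bus (none); mem=30
  op25 P1: store L2 := 50 → I/M on L2; bus BusRdX Flush; mem=32
  op26 P1: load  L1 → S/O on L1; bus (none); mem=64
  op27 P0: load  L2 → S/O on L2; bus BusRd; mem=32
  op28 P1: store L0 := 94 → I/M on L0; bus BusUpgr; mem=30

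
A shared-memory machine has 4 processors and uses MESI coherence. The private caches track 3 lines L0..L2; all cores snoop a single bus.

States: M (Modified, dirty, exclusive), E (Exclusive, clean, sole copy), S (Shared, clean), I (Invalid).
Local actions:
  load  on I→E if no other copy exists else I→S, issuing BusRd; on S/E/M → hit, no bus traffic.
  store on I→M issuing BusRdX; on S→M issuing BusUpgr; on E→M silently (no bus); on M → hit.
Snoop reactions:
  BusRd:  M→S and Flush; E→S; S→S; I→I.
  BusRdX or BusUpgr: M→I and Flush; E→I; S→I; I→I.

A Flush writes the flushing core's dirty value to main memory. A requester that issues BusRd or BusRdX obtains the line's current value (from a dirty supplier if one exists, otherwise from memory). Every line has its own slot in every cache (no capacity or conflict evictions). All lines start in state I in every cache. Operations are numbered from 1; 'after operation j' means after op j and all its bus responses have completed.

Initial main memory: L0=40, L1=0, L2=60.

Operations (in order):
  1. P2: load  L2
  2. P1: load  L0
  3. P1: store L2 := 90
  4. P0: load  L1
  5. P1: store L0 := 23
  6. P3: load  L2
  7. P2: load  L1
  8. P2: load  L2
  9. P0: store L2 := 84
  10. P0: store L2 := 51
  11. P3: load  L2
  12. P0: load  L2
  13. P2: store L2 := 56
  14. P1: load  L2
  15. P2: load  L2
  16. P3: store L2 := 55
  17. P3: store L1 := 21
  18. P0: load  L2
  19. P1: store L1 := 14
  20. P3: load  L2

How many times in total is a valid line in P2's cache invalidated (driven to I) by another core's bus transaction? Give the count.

invalidations = 4

step 1: P2: load  L2  ⟶  IIEI  (L2)  txn=BusRd  M[L2]=60
step 2: P1: load  L0  ⟶  IEII  (L0)  txn=BusRd  M[L0]=40
step 3: P1: store L2 := 90  ⟶  IMII  (L2)  txn=BusRdX  M[L2]=60
step 4: P0: load  L1  ⟶  EIII  (L1)  txn=BusRd  M[L1]=0
step 5: P1: store L0 := 23  ⟶  IMII  (L0)  txn=∅  M[L0]=40
step 6: P3: load  L2  ⟶  ISIS  (L2)  txn=BusRd+Flush  M[L2]=90
step 7: P2: load  L1  ⟶  SISI  (L1)  txn=BusRd  M[L1]=0
step 8: P2: load  L2  ⟶  ISSS  (L2)  txn=BusRd  M[L2]=90
step 9: P0: store L2 := 84  ⟶  MIII  (L2)  txn=BusRdX  M[L2]=90
step 10: P0: store L2 := 51  ⟶  MIII  (L2)  txn=∅  M[L2]=90
step 11: P3: load  L2  ⟶  SIIS  (L2)  txn=BusRd+Flush  M[L2]=51
step 12: P0: load  L2  ⟶  SIIS  (L2)  txn=∅  M[L2]=51
step 13: P2: store L2 := 56  ⟶  IIMI  (L2)  txn=BusRdX  M[L2]=51
step 14: P1: load  L2  ⟶  ISSI  (L2)  txn=BusRd+Flush  M[L2]=56
step 15: P2: load  L2  ⟶  ISSI  (L2)  txn=∅  M[L2]=56
step 16: P3: store L2 := 55  ⟶  IIIM  (L2)  txn=BusRdX  M[L2]=56
step 17: P3: store L1 := 21  ⟶  IIIM  (L1)  txn=BusRdX  M[L1]=0
step 18: P0: load  L2  ⟶  SIIS  (L2)  txn=BusRd+Flush  M[L2]=55
step 19: P1: store L1 := 14  ⟶  IMII  (L1)  txn=BusRdX+Flush  M[L1]=21
step 20: P3: load  L2  ⟶  SIIS  (L2)  txn=∅  M[L2]=55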